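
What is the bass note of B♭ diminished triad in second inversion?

B♭ diminished triad in root position is B♭–D♭–F♭.
Second inversion places the fifth in the bass, which is F♭.

F♭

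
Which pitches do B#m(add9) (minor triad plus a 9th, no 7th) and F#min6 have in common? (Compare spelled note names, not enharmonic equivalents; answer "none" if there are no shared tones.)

D♯

B#m(add9): B♯ D♯ F𝄪 C𝄪
F#min6: F♯ A C♯ D♯
Common to both → D♯.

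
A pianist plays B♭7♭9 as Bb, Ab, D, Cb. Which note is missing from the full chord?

B♭7♭9 = Bb, D, F, Ab, Cb. The voicing lacks the 5th (perfect 5th), F.

F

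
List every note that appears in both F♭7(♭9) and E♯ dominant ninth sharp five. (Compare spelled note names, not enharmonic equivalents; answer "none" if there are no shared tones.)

none

F♭7(♭9): Fb Ab Cb Ebb Gbb
E♯ dominant ninth sharp five: E# G## B## D# F##
Common to both → none.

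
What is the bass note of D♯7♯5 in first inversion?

F##

D♯7♯5 = D#–F##–A##–C#. First inversion → third in the bass = F##.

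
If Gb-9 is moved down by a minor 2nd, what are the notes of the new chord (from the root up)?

F – Ab – C – Eb – G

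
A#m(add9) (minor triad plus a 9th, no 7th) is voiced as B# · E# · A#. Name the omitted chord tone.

C#

A#m(add9) = A#, C#, E#, B#. The voicing lacks the 3rd (minor 3rd), C#.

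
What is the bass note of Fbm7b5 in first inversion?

Fbm7b5 in root position is Fb–Abb–Cbb–Ebb.
First inversion places the third in the bass, which is Abb.

Abb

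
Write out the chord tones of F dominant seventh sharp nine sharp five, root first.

F  A  C#  Eb  G#

F dominant seventh sharp nine sharp five is a dominant seventh sharp nine sharp five built on F.
- root: F
- major 3rd: A
- augmented 5th: C#
- minor 7th: Eb
- augmented 9th: G#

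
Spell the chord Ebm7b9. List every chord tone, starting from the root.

Root Eb, quality minor seventh flat nine:
Eb — root
Gb — minor 3rd
Bb — perfect 5th
Db — minor 7th
Fb — minor 9th

Eb Gb Bb Db Fb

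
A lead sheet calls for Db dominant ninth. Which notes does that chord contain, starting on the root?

Db dominant ninth is a dominant ninth built on Db.
root → Db
3rd (major 3rd) → F
5th (perfect 5th) → Ab
7th (minor 7th) → Cb
9th (major 9th) → Eb

Db, F, Ab, Cb, Eb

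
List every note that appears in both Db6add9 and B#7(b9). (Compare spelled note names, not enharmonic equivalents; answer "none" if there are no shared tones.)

none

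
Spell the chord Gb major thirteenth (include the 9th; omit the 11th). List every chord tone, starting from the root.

Root G♭, quality major thirteenth:
- root: G♭
- major 3rd: B♭
- perfect 5th: D♭
- major 7th: F
- major 9th: A♭
- major 13th: E♭

G♭  B♭  D♭  F  A♭  E♭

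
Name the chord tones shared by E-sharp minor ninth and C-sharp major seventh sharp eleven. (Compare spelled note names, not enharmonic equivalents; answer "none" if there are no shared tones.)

E-sharp minor ninth: E-sharp G-sharp B-sharp D-sharp F-double-sharp
C-sharp major seventh sharp eleven: C-sharp E-sharp G-sharp B-sharp F-double-sharp
Common to both → E-sharp, G-sharp, B-sharp, F-double-sharp.

E-sharp, G-sharp, B-sharp, F-double-sharp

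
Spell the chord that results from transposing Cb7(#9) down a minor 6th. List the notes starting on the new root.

Cb down a minor 6th → Eb. New chord: Eb dominant seventh sharp nine.
- root: Eb
- major 3rd: G
- perfect 5th: Bb
- minor 7th: Db
- augmented 9th: F#

Eb – G – Bb – Db – F#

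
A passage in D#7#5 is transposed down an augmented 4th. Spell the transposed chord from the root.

Transposed root: D# → A (augmented 4th down). So we spell A augmented seventh:
- root: A
- major 3rd: C#
- augmented 5th: E#
- minor 7th: G

A, C#, E#, G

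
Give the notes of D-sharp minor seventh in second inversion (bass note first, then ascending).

D-sharp minor seventh = D-sharp–F-sharp–A-sharp–C-sharp; second inversion → fifth (A-sharp) lowest.

A-sharp, C-sharp, D-sharp, F-sharp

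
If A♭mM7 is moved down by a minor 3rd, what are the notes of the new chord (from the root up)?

Ab down a minor 3rd → F. New chord: F minor-major seventh.
F — root
Ab — minor 3rd
C — perfect 5th
E — major 7th

F, Ab, C, E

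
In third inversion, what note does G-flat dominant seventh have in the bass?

G-flat dominant seventh = G-flat–B-flat–D-flat–F-flat. Third inversion → seventh in the bass = F-flat.

F-flat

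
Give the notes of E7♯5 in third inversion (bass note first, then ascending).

E7♯5 = E–G#–B#–D; third inversion → seventh (D) lowest.

D, E, G#, B#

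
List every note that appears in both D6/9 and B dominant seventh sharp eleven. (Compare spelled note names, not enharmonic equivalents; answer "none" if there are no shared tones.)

D6/9 = D, F#, A, B, E.
B dominant seventh sharp eleven = B, D#, F#, A, E#.
Shared: F#, A, B.

F# A B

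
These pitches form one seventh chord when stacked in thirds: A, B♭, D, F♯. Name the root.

Arranged so that each adjacent pair is a third by letter name: B♭ – D – F♯ – A.
The bottom of that stack, B♭, is the root (this is B♭ augmented major seventh).

B♭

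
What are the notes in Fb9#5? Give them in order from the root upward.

Fb  Ab  C  Ebb  Gb

Root Fb, quality dominant ninth sharp five:
- root: Fb
- major 3rd: Ab
- augmented 5th: C
- minor 7th: Ebb
- major 9th: Gb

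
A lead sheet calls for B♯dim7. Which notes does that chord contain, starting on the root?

B#  D#  F#  A

Root B#, quality diminished seventh:
root → B#
3rd (minor 3rd) → D#
5th (diminished 5th) → F#
7th (diminished 7th) → A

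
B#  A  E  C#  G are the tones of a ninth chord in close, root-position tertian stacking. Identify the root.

Stacking in thirds gives A – C# – E – G – B#, so A is the root — A dominant seventh sharp nine.

A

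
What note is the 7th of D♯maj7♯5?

C##

Root of D♯maj7♯5 = D#. The 7th is a major 7th: D# up a major 7th → C##.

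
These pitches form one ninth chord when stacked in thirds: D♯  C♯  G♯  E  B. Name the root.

Arranged so that each adjacent pair is a third by letter name: C♯ – E – G♯ – B – D♯.
The bottom of that stack, C♯, is the root (this is C♯ minor ninth).

C♯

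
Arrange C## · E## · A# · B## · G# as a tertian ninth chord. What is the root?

A#

Stacking in thirds gives A# – C## – E## – G# – B##, so A# is the root — A# dominant seventh sharp nine sharp five.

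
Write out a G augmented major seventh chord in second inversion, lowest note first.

G augmented major seventh = G–B–D-sharp–F-sharp; second inversion → fifth (D-sharp) lowest.

D-sharp – F-sharp – G – B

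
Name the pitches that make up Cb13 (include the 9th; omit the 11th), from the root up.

Root Cb, quality dominant thirteenth:
Cb — root
Eb — major 3rd
Gb — perfect 5th
Bbb — minor 7th
Db — major 9th
Ab — major 13th

Cb, Eb, Gb, Bbb, Db, Ab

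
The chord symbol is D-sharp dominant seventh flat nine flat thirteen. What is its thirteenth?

B

Root of D-sharp dominant seventh flat nine flat thirteen = D-sharp. The 13th is a minor 13th: D-sharp up a minor 13th → B.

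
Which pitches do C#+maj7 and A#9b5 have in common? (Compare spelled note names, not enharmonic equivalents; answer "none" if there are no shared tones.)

C#+maj7: C# E# G## B#
A#9b5: A# C## E G# B#
Common to both → B#.

B#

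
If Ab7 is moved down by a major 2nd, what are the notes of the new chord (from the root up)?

Gb, Bb, Db, Fb

Transposed root: Ab → Gb (major 2nd down). So we spell Gb dominant seventh:
- root: Gb
- major 3rd: Bb
- perfect 5th: Db
- minor 7th: Fb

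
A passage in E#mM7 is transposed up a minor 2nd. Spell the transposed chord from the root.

Transposed root: E# → F# (minor 2nd up). So we spell F# minor-major seventh:
- root: F#
- minor 3rd: A
- perfect 5th: C#
- major 7th: E#

F#  A  C#  E#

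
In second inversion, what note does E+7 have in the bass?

E+7 = E–G#–B#–D. Second inversion → fifth in the bass = B#.

B#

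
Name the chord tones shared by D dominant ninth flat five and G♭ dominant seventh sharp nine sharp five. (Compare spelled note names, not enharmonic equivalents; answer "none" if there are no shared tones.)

D

D dominant ninth flat five = D, F-sharp, A-flat, C, E.
G♭ dominant seventh sharp nine sharp five = G-flat, B-flat, D, F-flat, A.
Shared: D.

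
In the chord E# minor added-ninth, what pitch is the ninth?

E# minor added-ninth is built on E#; its 9th is a major 9th above the root.
A second above E uses the letter F, and the major 9th above E# is F##.

F##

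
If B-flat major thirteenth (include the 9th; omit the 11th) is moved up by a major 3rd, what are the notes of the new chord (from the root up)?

A major 3rd up from B-flat is D, so the new chord is D major thirteenth.
D — root
F-sharp — major 3rd
A — perfect 5th
C-sharp — major 7th
E — major 9th
B — major 13th

D – F-sharp – A – C-sharp – E – B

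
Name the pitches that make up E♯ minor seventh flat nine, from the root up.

E-sharp G-sharp B-sharp D-sharp F-sharp

Root E-sharp, quality minor seventh flat nine:
- root: E-sharp
- minor 3rd: G-sharp
- perfect 5th: B-sharp
- minor 7th: D-sharp
- minor 9th: F-sharp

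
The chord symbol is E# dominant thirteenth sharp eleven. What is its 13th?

C##

Root of E# dominant thirteenth sharp eleven = E#. The 13th is a major 13th: E# up a major 13th → C##.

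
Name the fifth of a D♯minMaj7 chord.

Root of D♯minMaj7 = D♯. The 5th is a perfect 5th: D♯ up a perfect 5th → A♯.

A♯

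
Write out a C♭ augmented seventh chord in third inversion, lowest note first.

C♭ augmented seventh = C-flat–E-flat–G–B-double-flat; third inversion → seventh (B-double-flat) lowest.

B-double-flat, C-flat, E-flat, G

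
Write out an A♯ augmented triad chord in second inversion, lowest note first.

A♯ augmented triad = A♯–C𝄪–E𝄪; second inversion → fifth (E𝄪) lowest.

E𝄪 – A♯ – C𝄪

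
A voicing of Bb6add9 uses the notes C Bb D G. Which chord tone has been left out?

Bb6add9 = Bb, D, F, G, C. The voicing lacks the 5th (perfect 5th), F.

F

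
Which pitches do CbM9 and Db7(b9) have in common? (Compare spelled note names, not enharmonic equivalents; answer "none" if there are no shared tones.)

CbM9: C♭ E♭ G♭ B♭ D♭
Db7(b9): D♭ F A♭ C♭ E𝄫
Common to both → C♭, D♭.

C♭, D♭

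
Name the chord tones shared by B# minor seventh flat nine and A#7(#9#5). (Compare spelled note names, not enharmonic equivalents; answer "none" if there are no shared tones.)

A#

B# minor seventh flat nine: B# D# F## A# C#
A#7(#9#5): A# C## E## G# B##
Common to both → A#.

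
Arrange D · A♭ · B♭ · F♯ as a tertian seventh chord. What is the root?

Arranged so that each adjacent pair is a third by letter name: B♭ – D – F♯ – A♭.
The bottom of that stack, B♭, is the root (this is B♭ augmented seventh).

B♭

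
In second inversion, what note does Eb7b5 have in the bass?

B𝄫

Eb7b5 in root position is E♭–G–B𝄫–D♭.
Second inversion places the fifth in the bass, which is B𝄫.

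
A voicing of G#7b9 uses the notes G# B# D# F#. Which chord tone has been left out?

G#7b9 = G#, B#, D#, F#, A. The voicing lacks the 9th (minor 9th), A.

A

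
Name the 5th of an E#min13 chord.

B#

Root of E#min13 = E#. The 5th is a perfect 5th: E# up a perfect 5th → B#.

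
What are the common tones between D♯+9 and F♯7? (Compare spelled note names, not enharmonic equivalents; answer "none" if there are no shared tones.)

D♯+9: D# F## A## C# E#
F♯7: F# A# C# E
Common to both → C#.

C#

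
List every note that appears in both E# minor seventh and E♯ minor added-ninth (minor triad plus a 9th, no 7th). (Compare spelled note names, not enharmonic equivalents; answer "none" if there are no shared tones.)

E-sharp, G-sharp, B-sharp

E# minor seventh: E-sharp G-sharp B-sharp D-sharp
E♯ minor added-ninth: E-sharp G-sharp B-sharp F-double-sharp
Common to both → E-sharp, G-sharp, B-sharp.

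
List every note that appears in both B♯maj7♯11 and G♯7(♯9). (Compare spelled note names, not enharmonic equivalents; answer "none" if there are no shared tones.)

B♯maj7♯11: B# D## F## A## E##
G♯7(♯9): G# B# D# F# A##
Common to both → B#, A##.

B#, A##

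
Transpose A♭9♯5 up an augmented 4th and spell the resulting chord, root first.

Transposed root: Ab → D (augmented 4th up). So we spell D dominant ninth sharp five:
root → D
3rd (major 3rd) → F#
5th (augmented 5th) → A#
7th (minor 7th) → C
9th (major 9th) → E

D – F# – A# – C – E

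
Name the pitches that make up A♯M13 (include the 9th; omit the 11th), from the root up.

Root A#, quality major thirteenth:
root → A#
3rd (major 3rd) → C##
5th (perfect 5th) → E#
7th (major 7th) → G##
9th (major 9th) → B#
13th (major 13th) → F##

A#  C##  E#  G##  B#  F##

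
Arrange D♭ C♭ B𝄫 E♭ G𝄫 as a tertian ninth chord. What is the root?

Stacking in thirds gives C♭ – E♭ – G𝄫 – B𝄫 – D♭, so C♭ is the root — C♭ dominant ninth flat five.

C♭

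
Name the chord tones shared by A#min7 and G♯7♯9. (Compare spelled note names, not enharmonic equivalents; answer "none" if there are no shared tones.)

A#min7 = A#, C#, E#, G#.
G♯7♯9 = G#, B#, D#, F#, A##.
Shared: G#.

G#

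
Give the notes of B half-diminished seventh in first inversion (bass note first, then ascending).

In root position, B half-diminished seventh is B–D–F–A.
First inversion puts the third (D) in the bass.

D, F, A, B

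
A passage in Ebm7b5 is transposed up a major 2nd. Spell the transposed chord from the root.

F, Ab, Cb, Eb

Eb up a major 2nd → F. New chord: F half-diminished seventh.
- root: F
- minor 3rd: Ab
- diminished 5th: Cb
- minor 7th: Eb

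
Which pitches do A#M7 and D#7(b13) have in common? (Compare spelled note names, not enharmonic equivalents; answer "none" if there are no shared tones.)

A♯

A#M7 = A♯, C𝄪, E♯, G𝄪.
D#7(b13) = D♯, F𝄪, A♯, C♯, B.
Shared: A♯.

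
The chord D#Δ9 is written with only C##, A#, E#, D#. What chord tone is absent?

F##

The full D#Δ9 chord is D#, F##, A#, C##, E#.
Comparing with the voicing, the major 3rd (3rd) — F## — is absent.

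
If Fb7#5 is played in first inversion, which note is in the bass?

Ab

Fb7#5 = Fb–Ab–C–Ebb. First inversion → third in the bass = Ab.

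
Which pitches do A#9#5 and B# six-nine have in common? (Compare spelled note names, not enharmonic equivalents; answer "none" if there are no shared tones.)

A#9#5 = A#, C##, E##, G#, B#.
B# six-nine = B#, D##, F##, G##, C##.
Shared: C##, B#.

C## B#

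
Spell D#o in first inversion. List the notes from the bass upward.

D#o = D#–F#–A; first inversion → third (F#) lowest.

F#, A, D#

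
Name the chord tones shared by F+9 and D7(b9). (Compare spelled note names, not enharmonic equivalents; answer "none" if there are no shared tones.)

F+9: F A C♯ E♭ G
D7(b9): D F♯ A C E♭
Common to both → A, E♭.

A, E♭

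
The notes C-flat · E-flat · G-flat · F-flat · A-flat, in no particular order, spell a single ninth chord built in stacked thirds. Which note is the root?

Stacking in thirds gives F-flat – A-flat – C-flat – E-flat – G-flat, so F-flat is the root — F-flat major ninth.

F-flat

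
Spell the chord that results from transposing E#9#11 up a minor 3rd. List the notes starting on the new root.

G# B# D# F# A# C##

A minor 3rd up from E# is G#, so the new chord is G# dominant ninth sharp eleven.
- root: G#
- major 3rd: B#
- perfect 5th: D#
- minor 7th: F#
- major 9th: A#
- augmented 11th: C##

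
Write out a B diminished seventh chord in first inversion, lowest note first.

B diminished seventh = B–D–F–A-flat; first inversion → third (D) lowest.

D F A-flat B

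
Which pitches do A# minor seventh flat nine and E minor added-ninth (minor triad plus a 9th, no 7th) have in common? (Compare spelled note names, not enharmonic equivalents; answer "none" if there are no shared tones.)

A# minor seventh flat nine = A-sharp, C-sharp, E-sharp, G-sharp, B.
E minor added-ninth = E, G, B, F-sharp.
Shared: B.

B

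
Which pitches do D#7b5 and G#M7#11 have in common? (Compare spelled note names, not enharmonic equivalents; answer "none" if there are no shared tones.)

D♯ F𝄪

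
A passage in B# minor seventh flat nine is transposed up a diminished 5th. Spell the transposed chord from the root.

A diminished 5th up from B-sharp is F-sharp, so the new chord is F-sharp minor seventh flat nine.
- root: F-sharp
- minor 3rd: A
- perfect 5th: C-sharp
- minor 7th: E
- minor 9th: G

F-sharp  A  C-sharp  E  G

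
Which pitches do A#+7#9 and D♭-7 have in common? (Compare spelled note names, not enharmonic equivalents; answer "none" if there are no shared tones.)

none

A#+7#9 = A♯, C𝄪, E𝄪, G♯, B𝄪.
D♭-7 = D♭, F♭, A♭, C♭.
Shared: none.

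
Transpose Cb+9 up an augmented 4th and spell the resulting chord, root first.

F, A, C#, Eb, G

An augmented 4th up from Cb is F, so the new chord is F dominant ninth sharp five.
F — root
A — major 3rd
C# — augmented 5th
Eb — minor 7th
G — major 9th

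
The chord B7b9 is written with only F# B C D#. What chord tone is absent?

A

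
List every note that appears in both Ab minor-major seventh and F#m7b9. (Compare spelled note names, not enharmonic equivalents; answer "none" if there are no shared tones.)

G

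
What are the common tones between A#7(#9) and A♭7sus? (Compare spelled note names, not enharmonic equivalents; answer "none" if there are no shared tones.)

none

A#7(#9) = A#, C##, E#, G#, B##.
A♭7sus = Ab, Db, Eb, Gb.
Shared: none.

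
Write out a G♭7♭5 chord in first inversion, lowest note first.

B♭  D𝄫  F♭  G♭

In root position, G♭7♭5 is G♭–B♭–D𝄫–F♭.
First inversion puts the third (B♭) in the bass.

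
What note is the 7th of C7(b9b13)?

Root of C7(b9b13) = C. The 7th is a minor 7th: C up a minor 7th → Bb.

Bb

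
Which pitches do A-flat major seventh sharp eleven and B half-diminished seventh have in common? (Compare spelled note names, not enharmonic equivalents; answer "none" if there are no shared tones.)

D

A-flat major seventh sharp eleven: A-flat C E-flat G D
B half-diminished seventh: B D F A
Common to both → D.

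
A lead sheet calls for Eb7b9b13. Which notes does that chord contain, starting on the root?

Eb G Bb Db Fb Cb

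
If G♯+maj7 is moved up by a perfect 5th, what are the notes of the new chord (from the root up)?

D♯  F𝄪  A𝄪  C𝄪

G♯ up a perfect 5th → D♯. New chord: D♯ augmented major seventh.
Root: D♯
Major 3rd (3rd): F𝄪
Augmented 5th (5th): A𝄪
Major 7th (7th): C𝄪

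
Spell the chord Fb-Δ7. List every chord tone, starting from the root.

Fb, Abb, Cb, Eb

Fb-Δ7 is a minor-major seventh built on Fb.
Root: Fb
Minor 3rd (3rd): Abb
Perfect 5th (5th): Cb
Major 7th (7th): Eb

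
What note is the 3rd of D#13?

Root of D#13 = D♯. The 3rd is a major 3rd: D♯ up a major 3rd → F𝄪.

F𝄪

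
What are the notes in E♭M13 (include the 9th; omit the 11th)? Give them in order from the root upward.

Eb G Bb D F C

E♭M13 is a major thirteenth built on Eb.
root → Eb
3rd (major 3rd) → G
5th (perfect 5th) → Bb
7th (major 7th) → D
9th (major 9th) → F
13th (major 13th) → C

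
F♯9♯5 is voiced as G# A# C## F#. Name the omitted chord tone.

E

F♯9♯5 = F#, A#, C##, E, G#. The voicing lacks the 7th (minor 7th), E.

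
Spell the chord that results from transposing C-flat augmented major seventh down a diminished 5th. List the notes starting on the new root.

Transposed root: C-flat → F (diminished 5th down). So we spell F augmented major seventh:
root → F
3rd (major 3rd) → A
5th (augmented 5th) → C-sharp
7th (major 7th) → E

F, A, C-sharp, E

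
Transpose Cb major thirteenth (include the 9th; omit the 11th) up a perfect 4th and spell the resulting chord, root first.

Fb Ab Cb Eb Gb Db

Transposed root: Cb → Fb (perfect 4th up). So we spell Fb major thirteenth:
root → Fb
3rd (major 3rd) → Ab
5th (perfect 5th) → Cb
7th (major 7th) → Eb
9th (major 9th) → Gb
13th (major 13th) → Db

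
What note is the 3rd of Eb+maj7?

G

Root of Eb+maj7 = Eb. The 3rd is a major 3rd: Eb up a major 3rd → G.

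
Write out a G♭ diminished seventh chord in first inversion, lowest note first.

In root position, G♭ diminished seventh is Gb–Bbb–Dbb–Fbb.
First inversion puts the third (Bbb) in the bass.

Bbb, Dbb, Fbb, Gb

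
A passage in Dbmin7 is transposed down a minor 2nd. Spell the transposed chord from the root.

C, Eb, G, Bb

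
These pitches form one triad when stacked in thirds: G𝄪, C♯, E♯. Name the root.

Arranged so that each adjacent pair is a third by letter name: C♯ – E♯ – G𝄪.
The bottom of that stack, C♯, is the root (this is C♯ augmented triad).

C♯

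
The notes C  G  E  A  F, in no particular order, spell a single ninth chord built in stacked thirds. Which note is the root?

Stacking in thirds gives F – A – C – E – G, so F is the root — F major ninth.

F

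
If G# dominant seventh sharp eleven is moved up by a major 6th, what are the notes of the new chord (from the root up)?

A major 6th up from G-sharp is E-sharp, so the new chord is E-sharp dominant seventh sharp eleven.
E-sharp — root
G-double-sharp — major 3rd
B-sharp — perfect 5th
D-sharp — minor 7th
A-double-sharp — augmented 11th

E-sharp – G-double-sharp – B-sharp – D-sharp – A-double-sharp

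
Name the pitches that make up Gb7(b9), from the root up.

Gb, Bb, Db, Fb, Abb

Gb7(b9): dominant seventh flat nine on Gb.
root → Gb
3rd (major 3rd) → Bb
5th (perfect 5th) → Db
7th (minor 7th) → Fb
9th (minor 9th) → Abb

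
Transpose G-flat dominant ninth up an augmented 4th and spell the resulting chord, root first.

C – E – G – B-flat – D

An augmented 4th up from G-flat is C, so the new chord is C dominant ninth.
- root: C
- major 3rd: E
- perfect 5th: G
- minor 7th: B-flat
- major 9th: D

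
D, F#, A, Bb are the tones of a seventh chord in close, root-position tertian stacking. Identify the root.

Stacking in thirds gives Bb – D – F# – A, so Bb is the root — Bb augmented major seventh.

Bb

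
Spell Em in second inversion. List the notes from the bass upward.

Em = E–G–B; second inversion → fifth (B) lowest.

B – E – G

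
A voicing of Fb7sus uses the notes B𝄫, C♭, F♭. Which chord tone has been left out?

E𝄫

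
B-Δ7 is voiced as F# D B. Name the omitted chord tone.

A#

The full B-Δ7 chord is B, D, F#, A#.
Comparing with the voicing, the major 7th (7th) — A# — is absent.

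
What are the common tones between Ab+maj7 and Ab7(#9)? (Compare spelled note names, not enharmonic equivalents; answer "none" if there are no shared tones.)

Ab – C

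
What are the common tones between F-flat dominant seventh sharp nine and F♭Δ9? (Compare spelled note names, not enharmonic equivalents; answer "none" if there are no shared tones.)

F-flat dominant seventh sharp nine: F♭ A♭ C♭ E𝄫 G
F♭Δ9: F♭ A♭ C♭ E♭ G♭
Common to both → F♭, A♭, C♭.

F♭, A♭, C♭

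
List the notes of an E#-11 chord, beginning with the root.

E♯, G♯, B♯, D♯, F𝄪, A♯

E#-11: minor eleventh on E♯.
root → E♯
3rd (minor 3rd) → G♯
5th (perfect 5th) → B♯
7th (minor 7th) → D♯
9th (major 9th) → F𝄪
11th (perfect 11th) → A♯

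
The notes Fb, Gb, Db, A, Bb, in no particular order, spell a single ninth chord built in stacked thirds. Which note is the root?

Stacking in thirds gives Gb – Bb – Db – Fb – A, so Gb is the root — Gb dominant seventh sharp nine.

Gb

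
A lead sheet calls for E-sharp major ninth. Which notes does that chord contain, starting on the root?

E# G## B# D## F##

E-sharp major ninth: major ninth on E#.
Root: E#
Major 3rd (3rd): G##
Perfect 5th (5th): B#
Major 7th (7th): D##
Major 9th (9th): F##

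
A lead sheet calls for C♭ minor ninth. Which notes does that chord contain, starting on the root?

Cb – Ebb – Gb – Bbb – Db

C♭ minor ninth: minor ninth on Cb.
Root: Cb
Minor 3rd (3rd): Ebb
Perfect 5th (5th): Gb
Minor 7th (7th): Bbb
Major 9th (9th): Db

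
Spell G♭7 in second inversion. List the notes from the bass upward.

G♭7 = Gb–Bb–Db–Fb; second inversion → fifth (Db) lowest.

Db  Fb  Gb  Bb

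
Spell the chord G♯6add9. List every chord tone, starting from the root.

G# – B# – D# – E# – A#

Root G#, quality six-nine:
G# — root
B# — major 3rd
D# — perfect 5th
E# — major 6th
A# — major 9th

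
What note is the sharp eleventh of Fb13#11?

Fb13#11 is built on F♭; its 11th is an augmented 11th above the root.
A fourth above F uses the letter B, and the augmented 11th above F♭ is B♭.

B♭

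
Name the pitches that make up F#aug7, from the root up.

Root F#, quality augmented seventh:
F# — root
A# — major 3rd
C## — augmented 5th
E — minor 7th

F# – A# – C## – E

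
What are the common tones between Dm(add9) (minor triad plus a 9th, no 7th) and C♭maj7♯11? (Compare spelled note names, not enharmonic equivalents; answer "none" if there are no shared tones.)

F

Dm(add9): D F A E
C♭maj7♯11: Cb Eb Gb Bb F
Common to both → F.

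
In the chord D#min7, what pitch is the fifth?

A#

D#min7 is built on D#; its 5th is a perfect 5th above the root.
A fifth above D uses the letter A, and the perfect 5th above D# is A#.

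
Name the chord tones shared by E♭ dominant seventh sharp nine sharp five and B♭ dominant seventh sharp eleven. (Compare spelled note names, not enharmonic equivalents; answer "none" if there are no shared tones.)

E♭ dominant seventh sharp nine sharp five: Eb G B Db F#
B♭ dominant seventh sharp eleven: Bb D F Ab E
Common to both → none.

none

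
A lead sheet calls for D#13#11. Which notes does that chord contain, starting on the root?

Root D#, quality dominant thirteenth sharp eleven:
- root: D#
- major 3rd: F##
- perfect 5th: A#
- minor 7th: C#
- major 9th: E#
- augmented 11th: G##
- major 13th: B#

D# F## A# C# E# G## B#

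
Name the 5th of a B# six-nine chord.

Root of B# six-nine = B-sharp. The 5th is a perfect 5th: B-sharp up a perfect 5th → F-double-sharp.

F-double-sharp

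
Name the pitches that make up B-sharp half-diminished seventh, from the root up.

B-sharp half-diminished seventh: half-diminished seventh on B-sharp.
B-sharp — root
D-sharp — minor 3rd
F-sharp — diminished 5th
A-sharp — minor 7th

B-sharp, D-sharp, F-sharp, A-sharp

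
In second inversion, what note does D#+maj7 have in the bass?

A##

D#+maj7 = D#–F##–A##–C##. Second inversion → fifth in the bass = A##.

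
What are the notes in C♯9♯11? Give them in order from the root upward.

C#, E#, G#, B, D#, F##

C♯9♯11 is a dominant ninth sharp eleven built on C#.
- root: C#
- major 3rd: E#
- perfect 5th: G#
- minor 7th: B
- major 9th: D#
- augmented 11th: F##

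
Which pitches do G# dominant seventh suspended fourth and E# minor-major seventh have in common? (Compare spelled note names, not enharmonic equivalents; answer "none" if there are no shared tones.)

G-sharp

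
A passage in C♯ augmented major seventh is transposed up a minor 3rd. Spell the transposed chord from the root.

Transposed root: C-sharp → E (minor 3rd up). So we spell E augmented major seventh:
Root: E
Major 3rd (3rd): G-sharp
Augmented 5th (5th): B-sharp
Major 7th (7th): D-sharp

E, G-sharp, B-sharp, D-sharp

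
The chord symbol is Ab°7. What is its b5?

Ebb

Ab°7 is built on Ab; its 5th is a diminished 5th above the root.
A fifth above A uses the letter E, and the diminished 5th above Ab is Ebb.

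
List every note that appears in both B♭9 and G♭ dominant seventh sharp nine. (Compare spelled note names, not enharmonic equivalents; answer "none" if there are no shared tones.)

Bb

B♭9: Bb D F Ab C
G♭ dominant seventh sharp nine: Gb Bb Db Fb A
Common to both → Bb.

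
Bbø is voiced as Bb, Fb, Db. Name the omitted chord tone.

Ab

Bbø = Bb, Db, Fb, Ab. The voicing lacks the 7th (minor 7th), Ab.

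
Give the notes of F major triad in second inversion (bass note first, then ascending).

In root position, F major triad is F–A–C.
Second inversion puts the fifth (C) in the bass.

C – F – A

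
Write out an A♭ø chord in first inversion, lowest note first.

C♭ – E𝄫 – G♭ – A♭

In root position, A♭ø is A♭–C♭–E𝄫–G♭.
First inversion puts the third (C♭) in the bass.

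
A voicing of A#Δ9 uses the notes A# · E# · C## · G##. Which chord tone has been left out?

B#

The full A#Δ9 chord is A#, C##, E#, G##, B#.
Comparing with the voicing, the major 9th (9th) — B# — is absent.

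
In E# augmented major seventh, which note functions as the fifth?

B-double-sharp

E# augmented major seventh is built on E-sharp; its 5th is an augmented 5th above the root.
A fifth above E uses the letter B, and the augmented 5th above E-sharp is B-double-sharp.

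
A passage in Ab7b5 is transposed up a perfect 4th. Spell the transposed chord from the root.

Ab up a perfect 4th → Db. New chord: Db dominant seventh flat five.
- root: Db
- major 3rd: F
- diminished 5th: Abb
- minor 7th: Cb

Db – F – Abb – Cb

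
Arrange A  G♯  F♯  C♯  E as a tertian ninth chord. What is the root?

F♯

Stacking in thirds gives F♯ – A – C♯ – E – G♯, so F♯ is the root — F♯ minor ninth.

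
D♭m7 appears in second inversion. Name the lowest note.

D♭m7 in root position is Db–Fb–Ab–Cb.
Second inversion places the fifth in the bass, which is Ab.

Ab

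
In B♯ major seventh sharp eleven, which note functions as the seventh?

Root of B♯ major seventh sharp eleven = B#. The 7th is a major 7th: B# up a major 7th → A##.

A##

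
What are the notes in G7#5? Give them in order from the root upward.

G7#5 is an augmented seventh built on G.
- root: G
- major 3rd: B
- augmented 5th: D#
- minor 7th: F

G, B, D#, F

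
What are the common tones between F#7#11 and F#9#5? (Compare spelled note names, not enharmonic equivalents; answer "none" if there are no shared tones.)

F#7#11 = F#, A#, C#, E, B#.
F#9#5 = F#, A#, C##, E, G#.
Shared: F#, A#, E.

F# A# E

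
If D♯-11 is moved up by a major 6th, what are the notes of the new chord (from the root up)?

B♯ D♯ F𝄪 A♯ C𝄪 E♯

A major 6th up from D♯ is B♯, so the new chord is B♯ minor eleventh.
B♯ — root
D♯ — minor 3rd
F𝄪 — perfect 5th
A♯ — minor 7th
C𝄪 — major 9th
E♯ — perfect 11th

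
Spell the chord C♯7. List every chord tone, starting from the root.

C#, E#, G#, B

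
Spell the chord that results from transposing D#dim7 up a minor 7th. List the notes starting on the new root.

C#, E, G, Bb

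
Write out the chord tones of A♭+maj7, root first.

A♭ C E G

A♭+maj7: augmented major seventh on A♭.
A♭ — root
C — major 3rd
E — augmented 5th
G — major 7th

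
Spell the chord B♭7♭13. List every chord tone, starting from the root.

Bb D F Ab Gb

Root Bb, quality dominant seventh flat thirteen:
Root: Bb
Major 3rd (3rd): D
Perfect 5th (5th): F
Minor 7th (7th): Ab
Minor 13th (13th): Gb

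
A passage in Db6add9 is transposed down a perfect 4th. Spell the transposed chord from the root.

A♭ C E♭ F B♭

D♭ down a perfect 4th → A♭. New chord: A♭ six-nine.
A♭ — root
C — major 3rd
E♭ — perfect 5th
F — major 6th
B♭ — major 9th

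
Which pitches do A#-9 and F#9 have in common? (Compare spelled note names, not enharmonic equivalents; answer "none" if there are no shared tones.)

A#-9 = A#, C#, E#, G#, B#.
F#9 = F#, A#, C#, E, G#.
Shared: A#, C#, G#.

A#  C#  G#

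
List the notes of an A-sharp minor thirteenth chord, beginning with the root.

A-sharp minor thirteenth: minor thirteenth on A#.
A# — root
C# — minor 3rd
E# — perfect 5th
G# — minor 7th
B# — major 9th
D# — perfect 11th
F## — major 13th

A#, C#, E#, G#, B#, D#, F##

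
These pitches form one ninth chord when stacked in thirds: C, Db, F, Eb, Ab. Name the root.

Stacking in thirds gives Db – F – Ab – C – Eb, so Db is the root — Db major ninth.

Db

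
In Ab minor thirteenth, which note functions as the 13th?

F

Ab minor thirteenth is built on A-flat; its 13th is a major 13th above the root.
A sixth above A uses the letter F, and the major 13th above A-flat is F.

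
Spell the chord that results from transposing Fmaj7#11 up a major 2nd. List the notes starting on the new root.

G, B, D, F#, C#

Transposed root: F → G (major 2nd up). So we spell G major seventh sharp eleven:
G — root
B — major 3rd
D — perfect 5th
F# — major 7th
C# — augmented 11th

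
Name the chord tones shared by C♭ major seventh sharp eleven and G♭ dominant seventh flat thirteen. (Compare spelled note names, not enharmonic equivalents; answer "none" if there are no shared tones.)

G-flat – B-flat

C♭ major seventh sharp eleven = C-flat, E-flat, G-flat, B-flat, F.
G♭ dominant seventh flat thirteen = G-flat, B-flat, D-flat, F-flat, E-double-flat.
Shared: G-flat, B-flat.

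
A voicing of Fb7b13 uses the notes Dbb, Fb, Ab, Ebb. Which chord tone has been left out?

Cb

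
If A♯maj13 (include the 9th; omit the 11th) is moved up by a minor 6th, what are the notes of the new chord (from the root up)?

Transposed root: A♯ → F♯ (minor 6th up). So we spell F♯ major thirteenth:
F♯ — root
A♯ — major 3rd
C♯ — perfect 5th
E♯ — major 7th
G♯ — major 9th
D♯ — major 13th

F♯ A♯ C♯ E♯ G♯ D♯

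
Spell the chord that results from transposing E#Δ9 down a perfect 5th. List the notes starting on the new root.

A#, C##, E#, G##, B#

E# down a perfect 5th → A#. New chord: A# major ninth.
- root: A#
- major 3rd: C##
- perfect 5th: E#
- major 7th: G##
- major 9th: B#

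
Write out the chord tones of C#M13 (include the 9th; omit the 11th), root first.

C#, E#, G#, B#, D#, A#

C#M13: major thirteenth on C#.
- root: C#
- major 3rd: E#
- perfect 5th: G#
- major 7th: B#
- major 9th: D#
- major 13th: A#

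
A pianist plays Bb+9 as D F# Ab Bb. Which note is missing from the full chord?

The full Bb+9 chord is Bb, D, F#, Ab, C.
Comparing with the voicing, the major 9th (9th) — C — is absent.

C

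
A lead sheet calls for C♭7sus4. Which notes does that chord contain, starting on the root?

Cb, Fb, Gb, Bbb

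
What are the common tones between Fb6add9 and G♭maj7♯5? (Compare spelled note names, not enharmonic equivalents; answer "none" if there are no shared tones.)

Fb6add9 = Fb, Ab, Cb, Db, Gb.
G♭maj7♯5 = Gb, Bb, D, F.
Shared: Gb.

Gb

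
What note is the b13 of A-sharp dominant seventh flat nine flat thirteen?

Root of A-sharp dominant seventh flat nine flat thirteen = A-sharp. The 13th is a minor 13th: A-sharp up a minor 13th → F-sharp.

F-sharp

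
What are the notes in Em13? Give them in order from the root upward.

Root E, quality minor thirteenth:
Root: E
Minor 3rd (3rd): G
Perfect 5th (5th): B
Minor 7th (7th): D
Major 9th (9th): F#
Perfect 11th (11th): A
Major 13th (13th): C#

E – G – B – D – F# – A – C#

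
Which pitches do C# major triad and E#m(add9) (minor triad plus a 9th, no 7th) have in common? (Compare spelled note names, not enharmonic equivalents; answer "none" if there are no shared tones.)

C# major triad = C#, E#, G#.
E#m(add9) = E#, G#, B#, F##.
Shared: E#, G#.

E#  G#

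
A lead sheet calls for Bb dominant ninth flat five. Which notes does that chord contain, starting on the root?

B-flat – D – F-flat – A-flat – C

Bb dominant ninth flat five is a dominant ninth flat five built on B-flat.
root → B-flat
3rd (major 3rd) → D
5th (diminished 5th) → F-flat
7th (minor 7th) → A-flat
9th (major 9th) → C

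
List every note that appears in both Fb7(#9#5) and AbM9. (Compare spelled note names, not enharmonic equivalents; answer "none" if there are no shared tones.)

Ab, C, G

Fb7(#9#5): Fb Ab C Ebb G
AbM9: Ab C Eb G Bb
Common to both → Ab, C, G.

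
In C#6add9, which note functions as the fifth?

C#6add9 is built on C#; its 5th is a perfect 5th above the root.
A fifth above C uses the letter G, and the perfect 5th above C# is G#.

G#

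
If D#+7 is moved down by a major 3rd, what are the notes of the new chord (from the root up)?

B D♯ F𝄪 A

D♯ down a major 3rd → B. New chord: B augmented seventh.
Root: B
Major 3rd (3rd): D♯
Augmented 5th (5th): F𝄪
Minor 7th (7th): A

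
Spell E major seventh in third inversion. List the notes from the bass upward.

E major seventh = E–G-sharp–B–D-sharp; third inversion → seventh (D-sharp) lowest.

D-sharp, E, G-sharp, B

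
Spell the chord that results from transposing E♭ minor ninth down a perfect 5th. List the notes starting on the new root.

A-flat  C-flat  E-flat  G-flat  B-flat

A perfect 5th down from E-flat is A-flat, so the new chord is A-flat minor ninth.
- root: A-flat
- minor 3rd: C-flat
- perfect 5th: E-flat
- minor 7th: G-flat
- major 9th: B-flat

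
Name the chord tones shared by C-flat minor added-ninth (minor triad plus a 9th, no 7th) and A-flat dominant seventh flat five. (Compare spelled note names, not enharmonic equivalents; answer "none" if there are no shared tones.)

Ebb  Gb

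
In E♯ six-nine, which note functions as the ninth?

F𝄪

E♯ six-nine is built on E♯; its 9th is a major 9th above the root.
A second above E uses the letter F, and the major 9th above E♯ is F𝄪.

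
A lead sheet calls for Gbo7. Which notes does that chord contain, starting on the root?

G♭, B𝄫, D𝄫, F𝄫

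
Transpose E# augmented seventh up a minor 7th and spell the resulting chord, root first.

A minor 7th up from E# is D#, so the new chord is D# augmented seventh.
Root: D#
Major 3rd (3rd): F##
Augmented 5th (5th): A##
Minor 7th (7th): C#

D#  F##  A##  C#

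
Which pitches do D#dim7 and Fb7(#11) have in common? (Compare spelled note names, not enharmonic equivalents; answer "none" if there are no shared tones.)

none

D#dim7 = D#, F#, A, C.
Fb7(#11) = Fb, Ab, Cb, Ebb, Bb.
Shared: none.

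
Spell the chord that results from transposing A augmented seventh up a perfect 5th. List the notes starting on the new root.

A up a perfect 5th → E. New chord: E augmented seventh.
Root: E
Major 3rd (3rd): G♯
Augmented 5th (5th): B♯
Minor 7th (7th): D

E  G♯  B♯  D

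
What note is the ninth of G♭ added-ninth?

A♭

G♭ added-ninth is built on G♭; its 9th is a major 9th above the root.
A second above G uses the letter A, and the major 9th above G♭ is A♭.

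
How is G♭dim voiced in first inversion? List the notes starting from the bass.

In root position, G♭dim is Gb–Bbb–Dbb.
First inversion puts the third (Bbb) in the bass.

Bbb – Dbb – Gb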